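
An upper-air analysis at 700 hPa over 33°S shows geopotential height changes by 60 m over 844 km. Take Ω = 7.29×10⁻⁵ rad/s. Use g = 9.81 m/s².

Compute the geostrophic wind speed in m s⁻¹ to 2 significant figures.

Coriolis parameter at 33°S:
f = 2Ω sin φ = 2 × 7.29×10⁻⁵ × sin 33° = 7.94×10⁻⁵ s⁻¹
Height gradient: |∂Z/∂n| = 60 m / 844000 m = 7.11×10⁻⁵
On a pressure surface, geostrophic balance gives V_g = (g/f)|∂Z/∂n|:
V_g = 9.81 × 7.11×10⁻⁵ / 7.94×10⁻⁵ = 8.78 m/s

8.8 m s⁻¹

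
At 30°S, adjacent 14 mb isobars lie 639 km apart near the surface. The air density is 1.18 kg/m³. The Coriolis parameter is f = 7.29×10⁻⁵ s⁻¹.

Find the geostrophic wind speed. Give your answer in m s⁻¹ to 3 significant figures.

25.5 m s⁻¹

Pressure gradient: |∂P/∂n| = 1400 Pa / 639000 m = 2.19×10⁻³ Pa/m
Geostrophic balance (pressure-gradient force = Coriolis force):
V_g = (1/(fρ)) |∂P/∂n| = 2.19×10⁻³ / (7.29×10⁻⁵ × 1.18) = 25.5 m/s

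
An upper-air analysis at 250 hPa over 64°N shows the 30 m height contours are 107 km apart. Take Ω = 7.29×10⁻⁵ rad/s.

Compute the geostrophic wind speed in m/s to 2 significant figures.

21 m/s

Coriolis parameter at 64°N:
f = 2Ω sin φ = 2 × 7.29×10⁻⁵ × sin 64° = 1.31×10⁻⁴ s⁻¹
Height gradient: |∂Z/∂n| = 30 m / 107000 m = 2.80×10⁻⁴
On a pressure surface, geostrophic balance gives V_g = (g/f)|∂Z/∂n|:
V_g = 9.81 × 2.80×10⁻⁴ / 1.31×10⁻⁴ = 21.0 m/s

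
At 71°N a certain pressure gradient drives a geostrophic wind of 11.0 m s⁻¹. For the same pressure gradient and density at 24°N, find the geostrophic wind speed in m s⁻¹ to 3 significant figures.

With the same pressure gradient and density, V_g ∝ 1/f ∝ 1/sin φ.
V₂ = V₁ · sin φ₁ / sin φ₂ = 11.0 × sin 71° / sin 24°
V₂ = 11.0 × 0.9455/0.4067 = 25.6 m s⁻¹

25.6 m s⁻¹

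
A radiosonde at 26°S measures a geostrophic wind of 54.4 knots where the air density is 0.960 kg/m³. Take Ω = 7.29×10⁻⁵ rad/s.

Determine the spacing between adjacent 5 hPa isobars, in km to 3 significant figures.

291 km

Coriolis parameter at 26°S:
f = 2Ω sin φ = 2 × 7.29×10⁻⁵ × sin 26° = 6.39×10⁻⁵ s⁻¹
Wind speed in SI: 54.4 knots = 28.0 m/s
Geostrophic balance rearranged: |∂P/∂n| = f ρ V_g
|∂P/∂n| = 6.39×10⁻⁵ × 0.960 × 28.0 = 1.72×10⁻³ Pa/m
Isobar spacing: Δn = ΔP/|∂P/∂n| = 500 Pa / 1.72×10⁻³ Pa/m = 291180 m ≈ 291 km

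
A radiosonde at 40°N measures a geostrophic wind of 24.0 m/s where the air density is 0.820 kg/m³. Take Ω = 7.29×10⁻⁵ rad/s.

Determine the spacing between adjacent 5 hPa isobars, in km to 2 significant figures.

270 km

Coriolis parameter at 40°N:
f = 2Ω sin φ = 2 × 7.29×10⁻⁵ × sin 40° = 9.37×10⁻⁵ s⁻¹
Geostrophic balance rearranged: |∂P/∂n| = f ρ V_g
|∂P/∂n| = 9.37×10⁻⁵ × 0.820 × 24.0 = 1.84×10⁻³ Pa/m
Isobar spacing: Δn = ΔP/|∂P/∂n| = 500 Pa / 1.84×10⁻³ Pa/m = 271094 m ≈ 270 km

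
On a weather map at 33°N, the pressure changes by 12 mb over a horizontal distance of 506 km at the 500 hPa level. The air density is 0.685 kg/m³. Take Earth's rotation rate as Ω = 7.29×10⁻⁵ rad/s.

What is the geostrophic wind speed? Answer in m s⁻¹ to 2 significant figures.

44 m s⁻¹

Coriolis parameter at 33°N:
f = 2Ω sin φ = 2 × 7.29×10⁻⁵ × sin 33° = 7.94×10⁻⁵ s⁻¹
Pressure gradient: |∂P/∂n| = 1200 Pa / 506000 m = 2.37×10⁻³ Pa/m
Geostrophic balance (pressure-gradient force = Coriolis force):
V_g = (1/(fρ)) |∂P/∂n| = 2.37×10⁻³ / (7.94×10⁻⁵ × 0.685) = 43.6 m/s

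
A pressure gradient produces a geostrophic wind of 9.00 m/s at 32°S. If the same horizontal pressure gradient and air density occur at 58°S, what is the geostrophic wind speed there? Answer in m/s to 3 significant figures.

5.62 m/s

With the same pressure gradient and density, V_g ∝ 1/f ∝ 1/sin φ.
V₂ = V₁ · sin φ₁ / sin φ₂ = 9.00 × sin 32° / sin 58°
V₂ = 9.00 × 0.5299/0.8480 = 5.62 m/s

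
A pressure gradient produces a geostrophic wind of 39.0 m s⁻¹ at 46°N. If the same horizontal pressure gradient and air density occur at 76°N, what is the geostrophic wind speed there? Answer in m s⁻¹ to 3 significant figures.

With the same pressure gradient and density, V_g ∝ 1/f ∝ 1/sin φ.
V₂ = V₁ · sin φ₁ / sin φ₂ = 39.0 × sin 46° / sin 76°
V₂ = 39.0 × 0.7193/0.9703 = 28.9 m s⁻¹

28.9 m s⁻¹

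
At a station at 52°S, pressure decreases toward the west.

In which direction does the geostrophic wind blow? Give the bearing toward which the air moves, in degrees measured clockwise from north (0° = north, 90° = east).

180°

The pressure-gradient force points toward the west (bearing 270°).
Geostrophic balance: in the Southern Hemisphere the Coriolis force deflects motion to the left, so the geostrophic wind blows 90° to the left of the pressure-gradient force (low pressure on the right).
Rotating 270° by 90° counterclockwise gives 180° — the wind blows toward the south.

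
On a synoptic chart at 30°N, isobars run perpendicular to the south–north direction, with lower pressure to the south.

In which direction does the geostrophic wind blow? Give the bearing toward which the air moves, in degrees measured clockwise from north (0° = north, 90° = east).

270°

The pressure-gradient force points toward the south (bearing 180°).
Geostrophic balance: in the Northern Hemisphere the Coriolis force deflects motion to the right, so the geostrophic wind blows 90° to the right of the pressure-gradient force (low pressure on the left).
Rotating 180° by 90° clockwise gives 270° — the wind blows toward the west.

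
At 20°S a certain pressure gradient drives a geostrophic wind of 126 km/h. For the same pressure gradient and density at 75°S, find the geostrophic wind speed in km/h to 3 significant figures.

44.6 km/h

With the same pressure gradient and density, V_g ∝ 1/f ∝ 1/sin φ.
V₂ = V₁ · sin φ₁ / sin φ₂ = 126 × sin 20° / sin 75°
V₂ = 126 × 0.3420/0.9659 = 44.6 km/h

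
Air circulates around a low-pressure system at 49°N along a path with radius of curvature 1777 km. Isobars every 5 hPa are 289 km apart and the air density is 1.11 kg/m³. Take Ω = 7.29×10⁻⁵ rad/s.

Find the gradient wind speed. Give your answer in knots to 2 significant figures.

Coriolis parameter at 49°N:
f = 2Ω sin φ = 2 × 7.29×10⁻⁵ × sin 49° = 1.10×10⁻⁴ s⁻¹
Pressure gradient: |∂P/∂n| = 500 Pa / 289000 m = 1.73×10⁻³ Pa/m
Geostrophic speed: V_g = |∂P/∂n|/(fρ) = 1.73×10⁻³/(1.10×10⁻⁴ × 1.11) = 14.2 m/s
Around a low, centrifugal force acts outward with Coriolis, so pressure-gradient force balances both:
(1/ρ)|∂P/∂n| = fV + V²/R  →  V² + fR·V − fR·V_g = 0
With fR = 1.10×10⁻⁴ × 1777×10³ m = 196 m/s:
V = [−fR + √((fR)² + 4 fR V_g)]/2 = [−196 + √(196² + 4×196×14.2)]/2 = 13.3 m/s
Subgeostrophic (V < V_g = 14.2 m/s), as expected around a low.
Converting: 13.3 m/s × 1.944 = 26 knots

26 knots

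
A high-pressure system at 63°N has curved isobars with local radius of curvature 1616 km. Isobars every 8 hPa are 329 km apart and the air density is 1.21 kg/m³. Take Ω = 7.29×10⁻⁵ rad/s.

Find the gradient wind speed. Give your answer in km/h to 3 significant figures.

Coriolis parameter at 63°N:
f = 2Ω sin φ = 2 × 7.29×10⁻⁵ × sin 63° = 1.30×10⁻⁴ s⁻¹
Pressure gradient: |∂P/∂n| = 800 Pa / 329000 m = 2.43×10⁻³ Pa/m
Geostrophic speed: V_g = |∂P/∂n|/(fρ) = 2.43×10⁻³/(1.30×10⁻⁴ × 1.21) = 15.5 m/s
Around a high, pressure-gradient force acts outward with centrifugal, so Coriolis balances both:
fV = (1/ρ)|∂P/∂n| + V²/R  →  V² − fR·V + fR·V_g = 0
With fR = 1.30×10⁻⁴ × 1616×10³ m = 210 m/s:
V = [fR − √((fR)² − 4 fR V_g)]/2 = [210 − √(210² − 4×210×15.5)]/2 = 16.8 m/s
Supergeostrophic (V > V_g = 15.5 m/s), as expected around a high.
Converting: 16.8 m/s × 3.6 = 60.5 km/h

60.5 km/h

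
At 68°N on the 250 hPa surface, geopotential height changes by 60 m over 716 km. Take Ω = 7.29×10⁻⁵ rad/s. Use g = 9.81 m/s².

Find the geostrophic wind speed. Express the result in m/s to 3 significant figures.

Coriolis parameter at 68°N:
f = 2Ω sin φ = 2 × 7.29×10⁻⁵ × sin 68° = 1.35×10⁻⁴ s⁻¹
Height gradient: |∂Z/∂n| = 60 m / 716000 m = 8.38×10⁻⁵
On a pressure surface, geostrophic balance gives V_g = (g/f)|∂Z/∂n|:
V_g = 9.81 × 8.38×10⁻⁵ / 1.35×10⁻⁴ = 6.08 m/s

6.08 m/s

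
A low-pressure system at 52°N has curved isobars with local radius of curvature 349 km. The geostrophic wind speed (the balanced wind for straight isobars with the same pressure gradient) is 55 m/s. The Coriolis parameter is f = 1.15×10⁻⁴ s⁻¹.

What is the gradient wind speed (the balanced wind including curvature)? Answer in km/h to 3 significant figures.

Around a low, centrifugal force acts outward with Coriolis, so pressure-gradient force balances both:
(1/ρ)|∂P/∂n| = fV + V²/R  →  V² + fR·V − fR·V_g = 0
With fR = 1.15×10⁻⁴ × 349×10³ m = 40.1 m/s:
V = [−fR + √((fR)² + 4 fR V_g)]/2 = [−40.1 + √(40.1² + 4×40.1×55)]/2 = 31 m/s
Subgeostrophic (V < V_g = 55 m/s), as expected around a low.
Converting: 31 m/s × 3.6 = 112 km/h

112 km/h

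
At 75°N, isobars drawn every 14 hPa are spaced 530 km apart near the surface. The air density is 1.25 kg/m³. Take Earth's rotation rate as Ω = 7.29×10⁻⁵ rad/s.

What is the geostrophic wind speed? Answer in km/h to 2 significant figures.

54 km/h

Coriolis parameter at 75°N:
f = 2Ω sin φ = 2 × 7.29×10⁻⁵ × sin 75° = 1.41×10⁻⁴ s⁻¹
Pressure gradient: |∂P/∂n| = 1400 Pa / 530000 m = 2.64×10⁻³ Pa/m
Geostrophic balance (pressure-gradient force = Coriolis force):
V_g = (1/(fρ)) |∂P/∂n| = 2.64×10⁻³ / (1.41×10⁻⁴ × 1.25) = 15.0 m/s
Converting: 15.0 m/s × 3.6 = 54 km/h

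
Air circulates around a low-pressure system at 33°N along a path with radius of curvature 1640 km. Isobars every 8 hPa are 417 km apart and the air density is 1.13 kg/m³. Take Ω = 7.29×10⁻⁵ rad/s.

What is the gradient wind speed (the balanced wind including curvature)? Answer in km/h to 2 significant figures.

67 km/h

Coriolis parameter at 33°N:
f = 2Ω sin φ = 2 × 7.29×10⁻⁵ × sin 33° = 7.94×10⁻⁵ s⁻¹
Pressure gradient: |∂P/∂n| = 800 Pa / 417000 m = 1.92×10⁻³ Pa/m
Geostrophic speed: V_g = |∂P/∂n|/(fρ) = 1.92×10⁻³/(7.94×10⁻⁵ × 1.13) = 21.4 m/s
Around a low, centrifugal force acts outward with Coriolis, so pressure-gradient force balances both:
(1/ρ)|∂P/∂n| = fV + V²/R  →  V² + fR·V − fR·V_g = 0
With fR = 7.94×10⁻⁵ × 1640×10³ m = 130 m/s:
V = [−fR + √((fR)² + 4 fR V_g)]/2 = [−130 + √(130² + 4×130×21.4)]/2 = 18.7 m/s
Subgeostrophic (V < V_g = 21.4 m/s), as expected around a low.
Converting: 18.7 m/s × 3.6 = 67 km/h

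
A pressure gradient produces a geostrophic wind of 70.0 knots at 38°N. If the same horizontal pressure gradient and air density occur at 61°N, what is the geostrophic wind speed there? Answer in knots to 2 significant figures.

49 knots

With the same pressure gradient and density, V_g ∝ 1/f ∝ 1/sin φ.
V₂ = V₁ · sin φ₁ / sin φ₂ = 70.0 × sin 38° / sin 61°
V₂ = 70.0 × 0.6157/0.8746 = 49 knots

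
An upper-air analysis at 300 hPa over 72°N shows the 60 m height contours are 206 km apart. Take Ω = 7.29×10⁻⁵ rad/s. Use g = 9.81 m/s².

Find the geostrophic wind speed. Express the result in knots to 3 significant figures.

Coriolis parameter at 72°N:
f = 2Ω sin φ = 2 × 7.29×10⁻⁵ × sin 72° = 1.39×10⁻⁴ s⁻¹
Height gradient: |∂Z/∂n| = 60 m / 206000 m = 2.91×10⁻⁴
On a pressure surface, geostrophic balance gives V_g = (g/f)|∂Z/∂n|:
V_g = 9.81 × 2.91×10⁻⁴ / 1.39×10⁻⁴ = 20.6 m/s
Converting: 20.6 m/s × 1.944 = 40.1 knots

40.1 knots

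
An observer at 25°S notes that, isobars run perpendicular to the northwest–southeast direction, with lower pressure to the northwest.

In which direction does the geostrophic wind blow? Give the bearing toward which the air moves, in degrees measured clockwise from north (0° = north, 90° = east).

The pressure-gradient force points toward the northwest (bearing 315°).
Geostrophic balance: in the Southern Hemisphere the Coriolis force deflects motion to the left, so the geostrophic wind blows 90° to the left of the pressure-gradient force (low pressure on the right).
Rotating 315° by 90° counterclockwise gives 225° — the wind blows toward the southwest.

225°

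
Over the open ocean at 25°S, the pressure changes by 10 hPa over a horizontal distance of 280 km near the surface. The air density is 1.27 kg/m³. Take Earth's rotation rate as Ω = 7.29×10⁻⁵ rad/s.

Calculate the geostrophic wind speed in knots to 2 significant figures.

89 knots

Coriolis parameter at 25°S:
f = 2Ω sin φ = 2 × 7.29×10⁻⁵ × sin 25° = 6.16×10⁻⁵ s⁻¹
Pressure gradient: |∂P/∂n| = 1000 Pa / 280000 m = 3.57×10⁻³ Pa/m
Geostrophic balance (pressure-gradient force = Coriolis force):
V_g = (1/(fρ)) |∂P/∂n| = 3.57×10⁻³ / (6.16×10⁻⁵ × 1.27) = 45.6 m/s
Converting: 45.6 m/s × 1.944 = 89 knots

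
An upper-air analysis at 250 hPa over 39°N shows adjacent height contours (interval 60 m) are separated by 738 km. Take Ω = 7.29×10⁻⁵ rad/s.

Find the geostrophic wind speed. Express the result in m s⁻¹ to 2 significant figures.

Coriolis parameter at 39°N:
f = 2Ω sin φ = 2 × 7.29×10⁻⁵ × sin 39° = 9.18×10⁻⁵ s⁻¹
Height gradient: |∂Z/∂n| = 60 m / 738000 m = 8.13×10⁻⁵
On a pressure surface, geostrophic balance gives V_g = (g/f)|∂Z/∂n|:
V_g = 9.81 × 8.13×10⁻⁵ / 9.18×10⁻⁵ = 8.69 m/s

8.7 m s⁻¹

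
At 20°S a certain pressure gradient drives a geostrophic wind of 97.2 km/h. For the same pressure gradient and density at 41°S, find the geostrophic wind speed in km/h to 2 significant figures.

51 km/h

With the same pressure gradient and density, V_g ∝ 1/f ∝ 1/sin φ.
V₂ = V₁ · sin φ₁ / sin φ₂ = 97.2 × sin 20° / sin 41°
V₂ = 97.2 × 0.3420/0.6561 = 51 km/h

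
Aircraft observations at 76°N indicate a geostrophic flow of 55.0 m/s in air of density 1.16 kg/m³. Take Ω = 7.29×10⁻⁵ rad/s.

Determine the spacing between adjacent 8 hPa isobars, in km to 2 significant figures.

89 km

Coriolis parameter at 76°N:
f = 2Ω sin φ = 2 × 7.29×10⁻⁵ × sin 76° = 1.41×10⁻⁴ s⁻¹
Geostrophic balance rearranged: |∂P/∂n| = f ρ V_g
|∂P/∂n| = 1.41×10⁻⁴ × 1.16 × 55.0 = 9.03×10⁻³ Pa/m
Isobar spacing: Δn = ΔP/|∂P/∂n| = 800 Pa / 9.03×10⁻³ Pa/m = 88635 m ≈ 89 km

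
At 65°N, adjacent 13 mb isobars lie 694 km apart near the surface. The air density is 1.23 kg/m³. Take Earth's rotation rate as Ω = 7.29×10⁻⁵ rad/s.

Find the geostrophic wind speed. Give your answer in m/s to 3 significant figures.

11.5 m/s

Coriolis parameter at 65°N:
f = 2Ω sin φ = 2 × 7.29×10⁻⁵ × sin 65° = 1.32×10⁻⁴ s⁻¹
Pressure gradient: |∂P/∂n| = 1300 Pa / 694000 m = 1.87×10⁻³ Pa/m
Geostrophic balance (pressure-gradient force = Coriolis force):
V_g = (1/(fρ)) |∂P/∂n| = 1.87×10⁻³ / (1.32×10⁻⁴ × 1.23) = 11.5 m/s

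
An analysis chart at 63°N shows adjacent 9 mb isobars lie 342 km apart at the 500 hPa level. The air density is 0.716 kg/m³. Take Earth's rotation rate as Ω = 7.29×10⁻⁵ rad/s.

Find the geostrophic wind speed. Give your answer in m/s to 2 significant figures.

Coriolis parameter at 63°N:
f = 2Ω sin φ = 2 × 7.29×10⁻⁵ × sin 63° = 1.30×10⁻⁴ s⁻¹
Pressure gradient: |∂P/∂n| = 900 Pa / 342000 m = 2.63×10⁻³ Pa/m
Geostrophic balance (pressure-gradient force = Coriolis force):
V_g = (1/(fρ)) |∂P/∂n| = 2.63×10⁻³ / (1.30×10⁻⁴ × 0.716) = 28.3 m/s

28 m/s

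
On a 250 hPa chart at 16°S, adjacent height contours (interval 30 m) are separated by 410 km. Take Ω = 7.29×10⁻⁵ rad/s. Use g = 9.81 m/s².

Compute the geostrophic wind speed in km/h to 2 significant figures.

Coriolis parameter at 16°S:
f = 2Ω sin φ = 2 × 7.29×10⁻⁵ × sin 16° = 4.02×10⁻⁵ s⁻¹
Height gradient: |∂Z/∂n| = 30 m / 410000 m = 7.32×10⁻⁵
On a pressure surface, geostrophic balance gives V_g = (g/f)|∂Z/∂n|:
V_g = 9.81 × 7.32×10⁻⁵ / 4.02×10⁻⁵ = 17.9 m/s
Converting: 17.9 m/s × 3.6 = 64 km/h

64 km/h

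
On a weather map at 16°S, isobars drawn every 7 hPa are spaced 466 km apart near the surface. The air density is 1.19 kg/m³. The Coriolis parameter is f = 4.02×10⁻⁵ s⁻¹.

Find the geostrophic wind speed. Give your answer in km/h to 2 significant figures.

Pressure gradient: |∂P/∂n| = 700 Pa / 466000 m = 1.50×10⁻³ Pa/m
Geostrophic balance (pressure-gradient force = Coriolis force):
V_g = (1/(fρ)) |∂P/∂n| = 1.50×10⁻³ / (4.02×10⁻⁵ × 1.19) = 31.4 m/s
Converting: 31.4 m/s × 3.6 = 110 km/h

110 km/h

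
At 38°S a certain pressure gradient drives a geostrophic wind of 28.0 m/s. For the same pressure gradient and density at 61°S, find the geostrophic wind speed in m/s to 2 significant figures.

With the same pressure gradient and density, V_g ∝ 1/f ∝ 1/sin φ.
V₂ = V₁ · sin φ₁ / sin φ₂ = 28.0 × sin 38° / sin 61°
V₂ = 28.0 × 0.6157/0.8746 = 20 m/s

20 m/s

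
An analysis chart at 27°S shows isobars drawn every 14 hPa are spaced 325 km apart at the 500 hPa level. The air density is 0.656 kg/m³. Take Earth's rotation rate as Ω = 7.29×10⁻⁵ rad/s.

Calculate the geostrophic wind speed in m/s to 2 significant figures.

Coriolis parameter at 27°S:
f = 2Ω sin φ = 2 × 7.29×10⁻⁵ × sin 27° = 6.62×10⁻⁵ s⁻¹
Pressure gradient: |∂P/∂n| = 1400 Pa / 325000 m = 4.31×10⁻³ Pa/m
Geostrophic balance (pressure-gradient force = Coriolis force):
V_g = (1/(fρ)) |∂P/∂n| = 4.31×10⁻³ / (6.62×10⁻⁵ × 0.656) = 99.2 m/s

99 m/s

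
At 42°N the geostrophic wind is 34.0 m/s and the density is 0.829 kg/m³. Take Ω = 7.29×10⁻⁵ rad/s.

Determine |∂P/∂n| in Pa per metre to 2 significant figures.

Coriolis parameter at 42°N:
f = 2Ω sin φ = 2 × 7.29×10⁻⁵ × sin 42° = 9.76×10⁻⁵ s⁻¹
Geostrophic balance rearranged: |∂P/∂n| = f ρ V_g
|∂P/∂n| = 9.76×10⁻⁵ × 0.829 × 34.0 = 2.75×10⁻³ Pa/m

2.7×10⁻³ Pa/m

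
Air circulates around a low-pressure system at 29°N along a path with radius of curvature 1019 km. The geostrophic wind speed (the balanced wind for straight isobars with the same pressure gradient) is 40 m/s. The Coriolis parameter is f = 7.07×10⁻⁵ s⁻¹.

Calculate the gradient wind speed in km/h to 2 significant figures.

Around a low, centrifugal force acts outward with Coriolis, so pressure-gradient force balances both:
(1/ρ)|∂P/∂n| = fV + V²/R  →  V² + fR·V − fR·V_g = 0
With fR = 7.07×10⁻⁵ × 1019×10³ m = 72.0 m/s:
V = [−fR + √((fR)² + 4 fR V_g)]/2 = [−72.0 + √(72.0² + 4×72.0×40)]/2 = 28.6 m/s
Subgeostrophic (V < V_g = 40 m/s), as expected around a low.
Converting: 28.6 m/s × 3.6 = 100 km/h

100 km/h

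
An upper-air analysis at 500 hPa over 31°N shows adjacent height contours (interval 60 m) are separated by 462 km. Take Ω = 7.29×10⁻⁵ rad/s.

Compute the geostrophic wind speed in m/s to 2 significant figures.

Coriolis parameter at 31°N:
f = 2Ω sin φ = 2 × 7.29×10⁻⁵ × sin 31° = 7.51×10⁻⁵ s⁻¹
Height gradient: |∂Z/∂n| = 60 m / 462000 m = 1.30×10⁻⁴
On a pressure surface, geostrophic balance gives V_g = (g/f)|∂Z/∂n|:
V_g = 9.81 × 1.30×10⁻⁴ / 7.51×10⁻⁵ = 17.0 m/s

17 m/s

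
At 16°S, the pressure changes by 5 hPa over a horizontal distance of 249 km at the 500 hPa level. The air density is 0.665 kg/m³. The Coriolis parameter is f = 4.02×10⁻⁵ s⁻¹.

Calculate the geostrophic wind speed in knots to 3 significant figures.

Pressure gradient: |∂P/∂n| = 500 Pa / 249000 m = 2.01×10⁻³ Pa/m
Geostrophic balance (pressure-gradient force = Coriolis force):
V_g = (1/(fρ)) |∂P/∂n| = 2.01×10⁻³ / (4.02×10⁻⁵ × 0.665) = 75.1 m/s
Converting: 75.1 m/s × 1.944 = 146 knots

146 knots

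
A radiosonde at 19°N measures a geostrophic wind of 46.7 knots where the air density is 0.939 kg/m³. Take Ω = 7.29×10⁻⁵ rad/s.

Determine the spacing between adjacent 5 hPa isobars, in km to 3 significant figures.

467 km

Coriolis parameter at 19°N:
f = 2Ω sin φ = 2 × 7.29×10⁻⁵ × sin 19° = 4.75×10⁻⁵ s⁻¹
Wind speed in SI: 46.7 knots = 24.0 m/s
Geostrophic balance rearranged: |∂P/∂n| = f ρ V_g
|∂P/∂n| = 4.75×10⁻⁵ × 0.939 × 24.0 = 1.07×10⁻³ Pa/m
Isobar spacing: Δn = ΔP/|∂P/∂n| = 500 Pa / 1.07×10⁻³ Pa/m = 466928 m ≈ 467 km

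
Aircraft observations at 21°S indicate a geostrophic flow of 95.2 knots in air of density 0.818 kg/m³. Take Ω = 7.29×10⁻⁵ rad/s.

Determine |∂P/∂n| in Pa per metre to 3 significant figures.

2.09×10⁻³ Pa/m

Coriolis parameter at 21°S:
f = 2Ω sin φ = 2 × 7.29×10⁻⁵ × sin 21° = 5.23×10⁻⁵ s⁻¹
Wind speed in SI: 95.2 knots = 49.0 m/s
Geostrophic balance rearranged: |∂P/∂n| = f ρ V_g
|∂P/∂n| = 5.23×10⁻⁵ × 0.818 × 49.0 = 2.09×10⁻³ Pa/m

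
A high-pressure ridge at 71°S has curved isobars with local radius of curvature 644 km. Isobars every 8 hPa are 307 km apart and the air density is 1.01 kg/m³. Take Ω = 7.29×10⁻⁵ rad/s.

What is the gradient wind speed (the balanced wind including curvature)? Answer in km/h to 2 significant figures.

Coriolis parameter at 71°S:
f = 2Ω sin φ = 2 × 7.29×10⁻⁵ × sin 71° = 1.38×10⁻⁴ s⁻¹
Pressure gradient: |∂P/∂n| = 800 Pa / 307000 m = 2.61×10⁻³ Pa/m
Geostrophic speed: V_g = |∂P/∂n|/(fρ) = 2.61×10⁻³/(1.38×10⁻⁴ × 1.01) = 18.7 m/s
Around a high, pressure-gradient force acts outward with centrifugal, so Coriolis balances both:
fV = (1/ρ)|∂P/∂n| + V²/R  →  V² − fR·V + fR·V_g = 0
With fR = 1.38×10⁻⁴ × 644×10³ m = 88.8 m/s:
V = [fR − √((fR)² − 4 fR V_g)]/2 = [88.8 − √(88.8² − 4×88.8×18.7)]/2 = 26.8 m/s
Supergeostrophic (V > V_g = 18.7 m/s), as expected around a high.
Converting: 26.8 m/s × 3.6 = 97 km/h

97 km/h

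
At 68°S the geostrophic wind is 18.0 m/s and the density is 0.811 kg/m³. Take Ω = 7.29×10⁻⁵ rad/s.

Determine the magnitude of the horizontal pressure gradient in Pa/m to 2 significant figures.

2.0×10⁻³ Pa/m

Coriolis parameter at 68°S:
f = 2Ω sin φ = 2 × 7.29×10⁻⁵ × sin 68° = 1.35×10⁻⁴ s⁻¹
Geostrophic balance rearranged: |∂P/∂n| = f ρ V_g
|∂P/∂n| = 1.35×10⁻⁴ × 0.811 × 18.0 = 1.97×10⁻³ Pa/m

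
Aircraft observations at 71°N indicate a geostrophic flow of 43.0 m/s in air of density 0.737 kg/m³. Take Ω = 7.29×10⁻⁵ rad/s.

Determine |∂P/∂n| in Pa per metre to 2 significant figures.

4.4×10⁻³ Pa/m

Coriolis parameter at 71°N:
f = 2Ω sin φ = 2 × 7.29×10⁻⁵ × sin 71° = 1.38×10⁻⁴ s⁻¹
Geostrophic balance rearranged: |∂P/∂n| = f ρ V_g
|∂P/∂n| = 1.38×10⁻⁴ × 0.737 × 43.0 = 4.37×10⁻³ Pa/m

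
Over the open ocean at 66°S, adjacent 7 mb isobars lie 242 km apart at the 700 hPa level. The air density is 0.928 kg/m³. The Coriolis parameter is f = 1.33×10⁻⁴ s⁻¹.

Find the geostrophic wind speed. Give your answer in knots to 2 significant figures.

Pressure gradient: |∂P/∂n| = 700 Pa / 242000 m = 2.89×10⁻³ Pa/m
Geostrophic balance (pressure-gradient force = Coriolis force):
V_g = (1/(fρ)) |∂P/∂n| = 2.89×10⁻³ / (1.33×10⁻⁴ × 0.928) = 23.4 m/s
Converting: 23.4 m/s × 1.944 = 46 knots

46 knots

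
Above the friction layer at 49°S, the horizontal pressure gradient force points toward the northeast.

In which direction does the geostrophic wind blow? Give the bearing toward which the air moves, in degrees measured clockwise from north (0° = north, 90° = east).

The pressure-gradient force points toward the northeast (bearing 045°).
Geostrophic balance: in the Southern Hemisphere the Coriolis force deflects motion to the left, so the geostrophic wind blows 90° to the left of the pressure-gradient force (low pressure on the right).
Rotating 045° by 90° counterclockwise gives 315° — the wind blows toward the northwest.

315°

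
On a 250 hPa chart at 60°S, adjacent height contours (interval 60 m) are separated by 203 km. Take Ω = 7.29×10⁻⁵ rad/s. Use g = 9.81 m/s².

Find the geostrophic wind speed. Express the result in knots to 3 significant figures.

Coriolis parameter at 60°S:
f = 2Ω sin φ = 2 × 7.29×10⁻⁵ × sin 60° = 1.26×10⁻⁴ s⁻¹
Height gradient: |∂Z/∂n| = 60 m / 203000 m = 2.96×10⁻⁴
On a pressure surface, geostrophic balance gives V_g = (g/f)|∂Z/∂n|:
V_g = 9.81 × 2.96×10⁻⁴ / 1.26×10⁻⁴ = 23.0 m/s
Converting: 23.0 m/s × 1.944 = 44.6 knots

44.6 knots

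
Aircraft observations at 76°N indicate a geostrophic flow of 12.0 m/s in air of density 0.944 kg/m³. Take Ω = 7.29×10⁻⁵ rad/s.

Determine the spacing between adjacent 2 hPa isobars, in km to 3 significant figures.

125 km

Coriolis parameter at 76°N:
f = 2Ω sin φ = 2 × 7.29×10⁻⁵ × sin 76° = 1.41×10⁻⁴ s⁻¹
Geostrophic balance rearranged: |∂P/∂n| = f ρ V_g
|∂P/∂n| = 1.41×10⁻⁴ × 0.944 × 12.0 = 1.60×10⁻³ Pa/m
Isobar spacing: Δn = ΔP/|∂P/∂n| = 200 Pa / 1.60×10⁻³ Pa/m = 124800 m ≈ 125 km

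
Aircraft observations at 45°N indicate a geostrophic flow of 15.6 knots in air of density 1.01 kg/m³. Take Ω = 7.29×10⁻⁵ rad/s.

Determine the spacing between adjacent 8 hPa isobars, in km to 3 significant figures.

Coriolis parameter at 45°N:
f = 2Ω sin φ = 2 × 7.29×10⁻⁵ × sin 45° = 1.03×10⁻⁴ s⁻¹
Wind speed in SI: 15.6 knots = 8.03 m/s
Geostrophic balance rearranged: |∂P/∂n| = f ρ V_g
|∂P/∂n| = 1.03×10⁻⁴ × 1.01 × 8.03 = 8.36×10⁻⁴ Pa/m
Isobar spacing: Δn = ΔP/|∂P/∂n| = 800 Pa / 8.36×10⁻⁴ Pa/m = 957334 m ≈ 957 km

957 km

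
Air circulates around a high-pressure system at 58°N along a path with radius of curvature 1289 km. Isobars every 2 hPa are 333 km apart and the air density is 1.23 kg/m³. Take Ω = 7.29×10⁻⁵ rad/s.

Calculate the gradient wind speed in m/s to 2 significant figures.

4.1 m/s

Coriolis parameter at 58°N:
f = 2Ω sin φ = 2 × 7.29×10⁻⁵ × sin 58° = 1.24×10⁻⁴ s⁻¹
Pressure gradient: |∂P/∂n| = 200 Pa / 333000 m = 6.01×10⁻⁴ Pa/m
Geostrophic speed: V_g = |∂P/∂n|/(fρ) = 6.01×10⁻⁴/(1.24×10⁻⁴ × 1.23) = 3.95 m/s
Around a high, pressure-gradient force acts outward with centrifugal, so Coriolis balances both:
fV = (1/ρ)|∂P/∂n| + V²/R  →  V² − fR·V + fR·V_g = 0
With fR = 1.24×10⁻⁴ × 1289×10³ m = 159 m/s:
V = [fR − √((fR)² − 4 fR V_g)]/2 = [159 − √(159² − 4×159×3.95)]/2 = 4.05 m/s
Supergeostrophic (V > V_g = 3.95 m/s), as expected around a high.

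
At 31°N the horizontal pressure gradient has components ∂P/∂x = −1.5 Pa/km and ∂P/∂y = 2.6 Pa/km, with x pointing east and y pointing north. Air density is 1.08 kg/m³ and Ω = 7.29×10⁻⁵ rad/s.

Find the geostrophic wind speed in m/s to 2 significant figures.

Coriolis parameter at 31°N:
f = 2Ω sin φ = 2 × 7.29×10⁻⁵ × sin 31° = 7.51×10⁻⁵ s⁻¹
Component geostrophic relations (x east, y north):
u_g = −(1/(fρ)) ∂P/∂y,  v_g = (1/(fρ)) ∂P/∂x
u_g = −(2.6×10⁻³)/(7.51×10⁻⁵ × 1.08) = −32.1 m/s;  v_g = (−1.5×10⁻³)/(7.51×10⁻⁵ × 1.08) = −18.5 m/s
|V_g| = √(u_g² + v_g²) = 37.0 m/s

37 m/s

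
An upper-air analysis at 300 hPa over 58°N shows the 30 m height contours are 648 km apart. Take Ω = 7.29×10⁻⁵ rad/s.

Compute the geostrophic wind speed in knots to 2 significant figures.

7.1 knots

Coriolis parameter at 58°N:
f = 2Ω sin φ = 2 × 7.29×10⁻⁵ × sin 58° = 1.24×10⁻⁴ s⁻¹
Height gradient: |∂Z/∂n| = 30 m / 648000 m = 4.63×10⁻⁵
On a pressure surface, geostrophic balance gives V_g = (g/f)|∂Z/∂n|:
V_g = 9.81 × 4.63×10⁻⁵ / 1.24×10⁻⁴ = 3.67 m/s
Converting: 3.67 m/s × 1.944 = 7.1 knots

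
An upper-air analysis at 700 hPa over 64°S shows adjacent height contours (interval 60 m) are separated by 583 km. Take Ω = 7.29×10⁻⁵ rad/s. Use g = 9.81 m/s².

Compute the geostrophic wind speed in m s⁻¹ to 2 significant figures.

7.7 m s⁻¹

Coriolis parameter at 64°S:
f = 2Ω sin φ = 2 × 7.29×10⁻⁵ × sin 64° = 1.31×10⁻⁴ s⁻¹
Height gradient: |∂Z/∂n| = 60 m / 583000 m = 1.03×10⁻⁴
On a pressure surface, geostrophic balance gives V_g = (g/f)|∂Z/∂n|:
V_g = 9.81 × 1.03×10⁻⁴ / 1.31×10⁻⁴ = 7.70 m/s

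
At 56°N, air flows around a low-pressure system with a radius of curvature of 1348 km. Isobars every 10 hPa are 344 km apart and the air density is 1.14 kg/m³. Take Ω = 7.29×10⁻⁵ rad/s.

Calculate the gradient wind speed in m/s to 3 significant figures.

Coriolis parameter at 56°N:
f = 2Ω sin φ = 2 × 7.29×10⁻⁵ × sin 56° = 1.21×10⁻⁴ s⁻¹
Pressure gradient: |∂P/∂n| = 1000 Pa / 344000 m = 2.91×10⁻³ Pa/m
Geostrophic speed: V_g = |∂P/∂n|/(fρ) = 2.91×10⁻³/(1.21×10⁻⁴ × 1.14) = 21.1 m/s
Around a low, centrifugal force acts outward with Coriolis, so pressure-gradient force balances both:
(1/ρ)|∂P/∂n| = fV + V²/R  →  V² + fR·V − fR·V_g = 0
With fR = 1.21×10⁻⁴ × 1348×10³ m = 163 m/s:
V = [−fR + √((fR)² + 4 fR V_g)]/2 = [−163 + √(163² + 4×163×21.1)]/2 = 18.9 m/s
Subgeostrophic (V < V_g = 21.1 m/s), as expected around a low.

18.9 m/s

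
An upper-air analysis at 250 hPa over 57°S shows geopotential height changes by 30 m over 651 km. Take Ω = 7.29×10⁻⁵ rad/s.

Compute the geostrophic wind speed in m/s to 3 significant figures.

Coriolis parameter at 57°S:
f = 2Ω sin φ = 2 × 7.29×10⁻⁵ × sin 57° = 1.22×10⁻⁴ s⁻¹
Height gradient: |∂Z/∂n| = 30 m / 651000 m = 4.61×10⁻⁵
On a pressure surface, geostrophic balance gives V_g = (g/f)|∂Z/∂n|:
V_g = 9.81 × 4.61×10⁻⁵ / 1.22×10⁻⁴ = 3.70 m/s

3.70 m/s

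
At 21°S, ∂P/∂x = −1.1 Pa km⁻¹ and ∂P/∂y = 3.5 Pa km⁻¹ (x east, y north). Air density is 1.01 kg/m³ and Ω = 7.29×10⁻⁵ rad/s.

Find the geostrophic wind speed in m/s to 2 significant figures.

Coriolis parameter at 21°S:
f = 2Ω sin φ = 2 × 7.29×10⁻⁵ × sin 21° = 5.23×10⁻⁵ s⁻¹
In the Southern Hemisphere f is negative: f = −5.23×10⁻⁵ s⁻¹.
Component geostrophic relations (x east, y north):
u_g = −(1/(fρ)) ∂P/∂y,  v_g = (1/(fρ)) ∂P/∂x
u_g = −(3.5×10⁻³)/(−5.23×10⁻⁵ × 1.01) = 66.3 m/s;  v_g = (−1.1×10⁻³)/(−5.23×10⁻⁵ × 1.01) = 20.8 m/s
|V_g| = √(u_g² + v_g²) = 69.5 m/s

70 m/s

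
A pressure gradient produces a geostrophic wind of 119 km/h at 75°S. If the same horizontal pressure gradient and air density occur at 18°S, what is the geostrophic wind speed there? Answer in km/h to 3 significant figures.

372 km/h

With the same pressure gradient and density, V_g ∝ 1/f ∝ 1/sin φ.
V₂ = V₁ · sin φ₁ / sin φ₂ = 119 × sin 75° / sin 18°
V₂ = 119 × 0.9659/0.3090 = 372 km/h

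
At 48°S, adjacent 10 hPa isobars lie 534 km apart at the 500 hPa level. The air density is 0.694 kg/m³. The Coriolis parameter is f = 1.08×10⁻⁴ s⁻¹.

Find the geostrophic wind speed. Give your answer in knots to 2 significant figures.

Pressure gradient: |∂P/∂n| = 1000 Pa / 534000 m = 1.87×10⁻³ Pa/m
Geostrophic balance (pressure-gradient force = Coriolis force):
V_g = (1/(fρ)) |∂P/∂n| = 1.87×10⁻³ / (1.08×10⁻⁴ × 0.694) = 25.0 m/s
Converting: 25.0 m/s × 1.944 = 49 knots

49 knots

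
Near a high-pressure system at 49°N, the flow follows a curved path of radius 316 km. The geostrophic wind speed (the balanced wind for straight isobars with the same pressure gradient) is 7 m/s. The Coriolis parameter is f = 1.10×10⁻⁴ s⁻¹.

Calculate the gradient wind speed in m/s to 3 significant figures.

9.72 m/s

Around a high, pressure-gradient force acts outward with centrifugal, so Coriolis balances both:
fV = (1/ρ)|∂P/∂n| + V²/R  →  V² − fR·V + fR·V_g = 0
With fR = 1.10×10⁻⁴ × 316×10³ m = 34.8 m/s:
V = [fR − √((fR)² − 4 fR V_g)]/2 = [34.8 − √(34.8² − 4×34.8×7)]/2 = 9.72 m/s
Supergeostrophic (V > V_g = 7 m/s), as expected around a high.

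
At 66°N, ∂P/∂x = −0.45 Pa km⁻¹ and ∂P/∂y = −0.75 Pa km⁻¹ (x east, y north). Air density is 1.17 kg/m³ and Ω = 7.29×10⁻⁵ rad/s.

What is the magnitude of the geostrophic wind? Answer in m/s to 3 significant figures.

5.61 m/s

Coriolis parameter at 66°N:
f = 2Ω sin φ = 2 × 7.29×10⁻⁵ × sin 66° = 1.33×10⁻⁴ s⁻¹
Component geostrophic relations (x east, y north):
u_g = −(1/(fρ)) ∂P/∂y,  v_g = (1/(fρ)) ∂P/∂x
u_g = −(−0.75×10⁻³)/(1.33×10⁻⁴ × 1.17) = 4.81 m/s;  v_g = (−0.45×10⁻³)/(1.33×10⁻⁴ × 1.17) = −2.89 m/s
|V_g| = √(u_g² + v_g²) = 5.61 m/s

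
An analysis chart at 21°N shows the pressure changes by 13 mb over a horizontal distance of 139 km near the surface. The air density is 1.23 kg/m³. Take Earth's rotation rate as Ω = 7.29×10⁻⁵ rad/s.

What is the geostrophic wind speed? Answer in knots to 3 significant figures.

Coriolis parameter at 21°N:
f = 2Ω sin φ = 2 × 7.29×10⁻⁵ × sin 21° = 5.23×10⁻⁵ s⁻¹
Pressure gradient: |∂P/∂n| = 1300 Pa / 139000 m = 9.35×10⁻³ Pa/m
Geostrophic balance (pressure-gradient force = Coriolis force):
V_g = (1/(fρ)) |∂P/∂n| = 9.35×10⁻³ / (5.23×10⁻⁵ × 1.23) = 146 m/s
Converting: 146 m/s × 1.944 = 283 knots

283 knots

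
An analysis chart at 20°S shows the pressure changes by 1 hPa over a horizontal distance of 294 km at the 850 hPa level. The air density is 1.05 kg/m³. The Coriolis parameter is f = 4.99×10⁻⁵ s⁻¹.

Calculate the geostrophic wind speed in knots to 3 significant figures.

Pressure gradient: |∂P/∂n| = 100 Pa / 294000 m = 3.40×10⁻⁴ Pa/m
Geostrophic balance (pressure-gradient force = Coriolis force):
V_g = (1/(fρ)) |∂P/∂n| = 3.40×10⁻⁴ / (4.99×10⁻⁵ × 1.05) = 6.49 m/s
Converting: 6.49 m/s × 1.944 = 12.6 knots

12.6 knots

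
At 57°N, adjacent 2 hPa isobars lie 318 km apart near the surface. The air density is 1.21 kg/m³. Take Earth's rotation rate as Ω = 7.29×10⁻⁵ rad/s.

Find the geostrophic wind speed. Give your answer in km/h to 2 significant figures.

15 km/h

Coriolis parameter at 57°N:
f = 2Ω sin φ = 2 × 7.29×10⁻⁵ × sin 57° = 1.22×10⁻⁴ s⁻¹
Pressure gradient: |∂P/∂n| = 200 Pa / 318000 m = 6.29×10⁻⁴ Pa/m
Geostrophic balance (pressure-gradient force = Coriolis force):
V_g = (1/(fρ)) |∂P/∂n| = 6.29×10⁻⁴ / (1.22×10⁻⁴ × 1.21) = 4.25 m/s
Converting: 4.25 m/s × 3.6 = 15 km/h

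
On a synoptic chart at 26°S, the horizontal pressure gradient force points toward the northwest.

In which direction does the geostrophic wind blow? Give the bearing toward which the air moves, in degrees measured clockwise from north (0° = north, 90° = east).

The pressure-gradient force points toward the northwest (bearing 315°).
Geostrophic balance: in the Southern Hemisphere the Coriolis force deflects motion to the left, so the geostrophic wind blows 90° to the left of the pressure-gradient force (low pressure on the right).
Rotating 315° by 90° counterclockwise gives 225° — the wind blows toward the southwest.

225°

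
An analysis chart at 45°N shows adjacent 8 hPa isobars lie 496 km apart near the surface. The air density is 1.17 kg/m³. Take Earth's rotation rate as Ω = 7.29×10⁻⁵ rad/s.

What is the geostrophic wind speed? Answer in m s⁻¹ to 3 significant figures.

Coriolis parameter at 45°N:
f = 2Ω sin φ = 2 × 7.29×10⁻⁵ × sin 45° = 1.03×10⁻⁴ s⁻¹
Pressure gradient: |∂P/∂n| = 800 Pa / 496000 m = 1.61×10⁻³ Pa/m
Geostrophic balance (pressure-gradient force = Coriolis force):
V_g = (1/(fρ)) |∂P/∂n| = 1.61×10⁻³ / (1.03×10⁻⁴ × 1.17) = 13.4 m/s

13.4 m s⁻¹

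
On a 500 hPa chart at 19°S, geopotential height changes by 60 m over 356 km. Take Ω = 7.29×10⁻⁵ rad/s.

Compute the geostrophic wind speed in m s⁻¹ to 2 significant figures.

Coriolis parameter at 19°S:
f = 2Ω sin φ = 2 × 7.29×10⁻⁵ × sin 19° = 4.75×10⁻⁵ s⁻¹
Height gradient: |∂Z/∂n| = 60 m / 356000 m = 1.69×10⁻⁴
On a pressure surface, geostrophic balance gives V_g = (g/f)|∂Z/∂n|:
V_g = 9.81 × 1.69×10⁻⁴ / 4.75×10⁻⁵ = 34.8 m/s

35 m s⁻¹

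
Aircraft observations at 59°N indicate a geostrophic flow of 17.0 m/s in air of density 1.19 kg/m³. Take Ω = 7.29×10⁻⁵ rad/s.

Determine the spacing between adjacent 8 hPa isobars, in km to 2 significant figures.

Coriolis parameter at 59°N:
f = 2Ω sin φ = 2 × 7.29×10⁻⁵ × sin 59° = 1.25×10⁻⁴ s⁻¹
Geostrophic balance rearranged: |∂P/∂n| = f ρ V_g
|∂P/∂n| = 1.25×10⁻⁴ × 1.19 × 17.0 = 2.53×10⁻³ Pa/m
Isobar spacing: Δn = ΔP/|∂P/∂n| = 800 Pa / 2.53×10⁻³ Pa/m = 316425 m ≈ 320 km

320 km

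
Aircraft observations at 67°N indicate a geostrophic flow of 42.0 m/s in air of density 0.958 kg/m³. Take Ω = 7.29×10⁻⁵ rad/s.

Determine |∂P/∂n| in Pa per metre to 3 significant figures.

Coriolis parameter at 67°N:
f = 2Ω sin φ = 2 × 7.29×10⁻⁵ × sin 67° = 1.34×10⁻⁴ s⁻¹
Geostrophic balance rearranged: |∂P/∂n| = f ρ V_g
|∂P/∂n| = 1.34×10⁻⁴ × 0.958 × 42.0 = 5.40×10⁻³ Pa/m

5.40×10⁻³ Pa/m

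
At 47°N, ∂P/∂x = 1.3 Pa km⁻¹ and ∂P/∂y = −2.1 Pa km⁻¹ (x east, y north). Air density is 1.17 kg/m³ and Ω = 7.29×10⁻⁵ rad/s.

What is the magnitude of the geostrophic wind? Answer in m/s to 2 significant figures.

20 m/s

Coriolis parameter at 47°N:
f = 2Ω sin φ = 2 × 7.29×10⁻⁵ × sin 47° = 1.07×10⁻⁴ s⁻¹
Component geostrophic relations (x east, y north):
u_g = −(1/(fρ)) ∂P/∂y,  v_g = (1/(fρ)) ∂P/∂x
u_g = −(−2.1×10⁻³)/(1.07×10⁻⁴ × 1.17) = 16.8 m/s;  v_g = (1.3×10⁻³)/(1.07×10⁻⁴ × 1.17) = 10.4 m/s
|V_g| = √(u_g² + v_g²) = 19.8 m/s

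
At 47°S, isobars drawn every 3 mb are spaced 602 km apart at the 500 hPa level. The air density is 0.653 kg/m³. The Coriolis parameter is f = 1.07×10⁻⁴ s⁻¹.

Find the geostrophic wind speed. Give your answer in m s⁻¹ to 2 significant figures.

Pressure gradient: |∂P/∂n| = 300 Pa / 602000 m = 4.98×10⁻⁴ Pa/m
Geostrophic balance (pressure-gradient force = Coriolis force):
V_g = (1/(fρ)) |∂P/∂n| = 4.98×10⁻⁴ / (1.07×10⁻⁴ × 0.653) = 7.13 m/s

7.1 m s⁻¹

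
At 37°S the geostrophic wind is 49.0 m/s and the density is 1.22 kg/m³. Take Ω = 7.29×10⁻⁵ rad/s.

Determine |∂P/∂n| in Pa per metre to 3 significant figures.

5.25×10⁻³ Pa/m

Coriolis parameter at 37°S:
f = 2Ω sin φ = 2 × 7.29×10⁻⁵ × sin 37° = 8.77×10⁻⁵ s⁻¹
Geostrophic balance rearranged: |∂P/∂n| = f ρ V_g
|∂P/∂n| = 8.77×10⁻⁵ × 1.22 × 49.0 = 5.25×10⁻³ Pa/m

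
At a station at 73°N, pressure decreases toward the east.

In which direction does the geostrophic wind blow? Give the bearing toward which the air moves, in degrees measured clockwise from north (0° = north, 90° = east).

180°

The pressure-gradient force points toward the east (bearing 090°).
Geostrophic balance: in the Northern Hemisphere the Coriolis force deflects motion to the right, so the geostrophic wind blows 90° to the right of the pressure-gradient force (low pressure on the left).
Rotating 090° by 90° clockwise gives 180° — the wind blows toward the south.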